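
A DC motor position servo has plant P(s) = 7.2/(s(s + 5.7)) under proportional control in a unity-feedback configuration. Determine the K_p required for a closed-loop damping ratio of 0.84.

Closed-loop characteristic equation: s² + 5.7s + K_p·7.2 = 0.
So ω_n = √(7.2K_p) and 2ζω_n = 5.7, giving ζ = 5.7/(2√(7.2K_p)).
Setting ζ = 0.84: √(7.2K_p) = 5.7/(2·0.84) = 3.393, so K_p = 11.51/7.2 = 1.6.

K_p = 1.6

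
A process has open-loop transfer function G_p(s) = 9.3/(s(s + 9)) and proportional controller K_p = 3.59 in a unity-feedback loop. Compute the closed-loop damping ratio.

ζ = 0.779

The closed-loop denominator is s(s+9) + 3.59·9.3 = s² + 9s + 33.39.
Matching s² + 2ζω_n s + ω_n²: ω_n = √33.39 = 5.778 rad/s and 2ζω_n = 9, so ζ = 9/(2·5.778) = 0.779.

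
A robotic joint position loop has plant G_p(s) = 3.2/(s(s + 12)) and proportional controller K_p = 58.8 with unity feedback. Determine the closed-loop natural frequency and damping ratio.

1 + K_p·G_p(s) = 0 gives s² + 12s + 188.2 = 0.
Matching s² + 2ζω_n s + ω_n²: ω_n = √188.2 = 13.72 rad/s and 2ζω_n = 12, so ζ = 12/(2·13.72) = 0.437.

ω_n = 13.7 rad/s, ζ = 0.437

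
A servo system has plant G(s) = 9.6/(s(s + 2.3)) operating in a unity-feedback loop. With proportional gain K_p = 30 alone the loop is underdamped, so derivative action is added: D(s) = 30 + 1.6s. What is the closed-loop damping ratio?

Forward path: (30 + 1.6s)·9.6/(s(s+2.3)). The closed-loop characteristic equation is s² + (2.3 + 9.6·1.6)s + 9.6·30 = 0.
That is s² + 17.66s + 288 = 0, so ω_n = 16.97 rad/s and ζ = 17.66/(2·16.97) = 0.5203.

ζ = 0.52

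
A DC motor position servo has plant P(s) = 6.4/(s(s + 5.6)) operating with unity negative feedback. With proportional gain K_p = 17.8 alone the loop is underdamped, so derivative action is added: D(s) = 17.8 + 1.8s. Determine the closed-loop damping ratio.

ζ = 0.802

Forward path: (17.8 + 1.8s)·6.4/(s(s+5.6)). The closed-loop characteristic equation is s² + (5.6 + 6.4·1.8)s + 6.4·17.8 = 0.
That is s² + 17.12s + 113.9 = 0, so ω_n = 10.67 rad/s and ζ = 17.12/(2·10.67) = 0.802.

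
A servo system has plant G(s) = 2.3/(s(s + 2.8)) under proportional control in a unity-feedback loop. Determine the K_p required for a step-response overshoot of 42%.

From %OS = 100·exp(−πζ/√(1−ζ²)) = 42%, ζ = −ln(0.42)/√(π²+ln²(0.42)) = 0.2662.
Characteristic equation s² + 2.8s + 2.3K_p = 0 gives ζ = 2.8/(2√(2.3K_p)).
Setting ζ = 0.2662: √(2.3K_p) = 2.8/(2·0.2662) = 5.26, so K_p = 27.66/2.3 = 12.

K_p = 12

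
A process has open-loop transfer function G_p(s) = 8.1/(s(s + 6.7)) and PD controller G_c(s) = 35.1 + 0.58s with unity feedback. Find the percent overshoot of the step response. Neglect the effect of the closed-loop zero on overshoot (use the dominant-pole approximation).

Forward path: (35.1 + 0.58s)·8.1/(s(s+6.7)). The closed-loop characteristic equation is s² + (6.7 + 8.1·0.58)s + 8.1·35.1 = 0.
That is s² + 11.4s + 284.3 = 0, so ω_n = 16.86 rad/s and ζ = 11.4/(2·16.86) = 0.338.
%OS = 100·exp(−πζ/√(1−ζ²)) = 32.4%.

32.4%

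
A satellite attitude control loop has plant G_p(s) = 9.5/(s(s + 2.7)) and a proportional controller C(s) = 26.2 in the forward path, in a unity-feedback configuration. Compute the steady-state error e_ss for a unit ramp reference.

The loop has one pole at the origin (type 1). Velocity error constant K_v = lim_{s→0} s·C(s)G_p(s) = 26.2·9.5/2.7 = 92.19.
Steady-state error to a unit ramp: e_ss = 1/K_v = 0.0108.

0.0108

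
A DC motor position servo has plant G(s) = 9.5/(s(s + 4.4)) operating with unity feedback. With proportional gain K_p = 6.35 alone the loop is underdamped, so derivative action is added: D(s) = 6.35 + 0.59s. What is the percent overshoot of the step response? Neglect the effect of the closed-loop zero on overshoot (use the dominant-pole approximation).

7.1%

Forward path: (6.35 + 0.59s)·9.5/(s(s+4.4)). The closed-loop characteristic equation is s² + (4.4 + 9.5·0.59)s + 9.5·6.35 = 0.
That is s² + 10s + 60.32 = 0, so ω_n = 7.767 rad/s and ζ = 10/(2·7.767) = 0.6441.
%OS = 100·exp(−πζ/√(1−ζ²)) = 7.1%.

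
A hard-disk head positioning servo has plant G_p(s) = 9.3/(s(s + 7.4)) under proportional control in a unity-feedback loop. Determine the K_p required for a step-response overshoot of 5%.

K_p = 3.09

From %OS = 100·exp(−πζ/√(1−ζ²)) = 5%, ζ = −ln(0.05)/√(π²+ln²(0.05)) = 0.6901.
Characteristic equation s² + 7.4s + 9.3K_p = 0 gives ζ = 7.4/(2√(9.3K_p)).
Setting ζ = 0.6901: √(9.3K_p) = 7.4/(2·0.6901) = 5.361, so K_p = 28.75/9.3 = 3.09.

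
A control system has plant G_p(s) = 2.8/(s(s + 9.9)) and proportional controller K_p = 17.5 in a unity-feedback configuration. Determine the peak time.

T_p = 0.635 s

The closed-loop denominator s² + 9.9s + 49 gives ω_n = √49 = 7 and ζ = 9.9/(2ω_n) = 0.7071.
Damped frequency ω_d = ω_n√(1−ζ²) = 4.949 rad/s, so peak time T_p = π/ω_d = 0.635 s.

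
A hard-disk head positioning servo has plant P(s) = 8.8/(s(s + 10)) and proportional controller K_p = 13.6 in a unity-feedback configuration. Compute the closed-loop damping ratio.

ζ = 0.457

The closed-loop denominator is s(s+10) + 13.6·8.8 = s² + 10s + 119.7.
Matching s² + 2ζω_n s + ω_n²: ω_n = √119.7 = 10.94 rad/s and 2ζω_n = 10, so ζ = 10/(2·10.94) = 0.457.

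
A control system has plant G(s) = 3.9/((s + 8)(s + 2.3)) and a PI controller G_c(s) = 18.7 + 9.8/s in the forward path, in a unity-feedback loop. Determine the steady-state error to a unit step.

0

The open loop G_c(s)G(s) has a pole at the origin (type 1), so the static position error constant is infinite and e_ss = 1/(1+∞) = 0.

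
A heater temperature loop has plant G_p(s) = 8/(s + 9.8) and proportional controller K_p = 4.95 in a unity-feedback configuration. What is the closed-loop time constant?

τ = 0.0202 s

Closed-loop transfer function: T(s) = K_p·G_p(s)/(1 + K_p·G_p(s)) = 39.6/(s + 9.8 + 39.6) = 39.6/(s + 49.4).
Time constant τ = 1/49.4 = 0.0202 s.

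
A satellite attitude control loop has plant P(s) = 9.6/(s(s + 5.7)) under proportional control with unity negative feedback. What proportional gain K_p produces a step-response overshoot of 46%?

From %OS = 100·exp(−πζ/√(1−ζ²)) = 46%, ζ = −ln(0.46)/√(π²+ln²(0.46)) = 0.24.
Characteristic equation s² + 5.7s + 9.6K_p = 0 gives ζ = 5.7/(2√(9.6K_p)).
Setting ζ = 0.24: √(9.6K_p) = 5.7/(2·0.24) = 11.88, so K_p = 141.1/9.6 = 14.7.

K_p = 14.7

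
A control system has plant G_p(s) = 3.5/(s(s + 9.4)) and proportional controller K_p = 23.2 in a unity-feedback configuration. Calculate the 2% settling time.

T_s ≈ 0.851 s

The closed-loop denominator s² + 9.4s + 81.2 gives ω_n = √81.2 = 9.011 and ζ = 9.4/(2ω_n) = 0.5216.
2% settling time T_s ≈ 4/(ζω_n) = 4/4.7 = 0.851 s.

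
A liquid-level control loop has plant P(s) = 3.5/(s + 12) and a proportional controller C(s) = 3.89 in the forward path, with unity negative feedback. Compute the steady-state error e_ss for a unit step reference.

The loop is type 0. Static position error constant K_pos = C(0)·P(0) = 3.89·0.2917 = 1.135.
Steady-state error to a unit step: e_ss = 1/(1+K_pos) = 1/2.135 = 0.468.

0.468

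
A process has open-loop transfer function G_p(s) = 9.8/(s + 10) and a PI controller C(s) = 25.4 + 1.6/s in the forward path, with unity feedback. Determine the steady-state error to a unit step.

The open loop C(s)G_p(s) has a pole at the origin (type 1), so the static position error constant is infinite and e_ss = 1/(1+∞) = 0.

0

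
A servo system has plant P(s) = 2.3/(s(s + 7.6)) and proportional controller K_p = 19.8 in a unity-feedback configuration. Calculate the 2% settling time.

The closed-loop denominator s² + 7.6s + 45.54 gives ω_n = √45.54 = 6.748 and ζ = 7.6/(2ω_n) = 0.5631.
2% settling time T_s ≈ 4/(ζω_n) = 4/3.8 = 1.05 s.

T_s ≈ 1.05 s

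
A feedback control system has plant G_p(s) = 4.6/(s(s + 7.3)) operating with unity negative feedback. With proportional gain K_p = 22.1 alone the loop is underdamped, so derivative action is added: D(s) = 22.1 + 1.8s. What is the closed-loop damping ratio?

Forward path: (22.1 + 1.8s)·4.6/(s(s+7.3)). The closed-loop characteristic equation is s² + (7.3 + 4.6·1.8)s + 4.6·22.1 = 0.
That is s² + 15.58s + 101.7 = 0, so ω_n = 10.08 rad/s and ζ = 15.58/(2·10.08) = 0.7726.

ζ = 0.773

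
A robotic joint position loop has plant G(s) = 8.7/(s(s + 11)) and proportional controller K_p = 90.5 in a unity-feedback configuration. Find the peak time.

Closed-loop characteristic equation: s² + 11s + 787.3 = 0, so ω_n = 28.06 rad/s and ζ = 11/(2·28.06) = 0.196.
Damped frequency ω_d = ω_n√(1−ζ²) = 27.52 rad/s, so peak time T_p = π/ω_d = 0.114 s.

T_p = 0.114 s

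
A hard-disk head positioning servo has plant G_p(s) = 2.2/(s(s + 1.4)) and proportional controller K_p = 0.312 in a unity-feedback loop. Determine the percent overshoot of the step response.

Closed-loop characteristic equation: s² + 1.4s + 0.6864 = 0, so ω_n = 0.8285 rad/s and ζ = 1.4/(2·0.8285) = 0.8449.
%OS = 100·exp(−πζ/√(1−ζ²)) = 100·exp(−π·0.8449/√0.2861) = 0.7%.

0.7%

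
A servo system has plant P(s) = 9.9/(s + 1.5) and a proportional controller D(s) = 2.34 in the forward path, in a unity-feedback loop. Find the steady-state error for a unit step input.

The loop is type 0. Static position error constant K_pos = D(0)·P(0) = 2.34·6.6 = 15.44.
Steady-state error to a unit step: e_ss = 1/(1+K_pos) = 1/16.44 = 0.0608.

0.0608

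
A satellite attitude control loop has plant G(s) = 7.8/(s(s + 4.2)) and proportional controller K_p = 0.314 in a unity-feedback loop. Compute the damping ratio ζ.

The closed-loop denominator is s(s+4.2) + 0.314·7.8 = s² + 4.2s + 2.449.
So ω_n² = 2.449 ⇒ ω_n = 1.565 rad/s, and ζ = 4.2/(2ω_n) = 1.34.

ζ = 1.34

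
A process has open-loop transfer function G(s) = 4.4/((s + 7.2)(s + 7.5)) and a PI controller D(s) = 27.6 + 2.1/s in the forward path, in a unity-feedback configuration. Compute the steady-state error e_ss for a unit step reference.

0

The open loop D(s)G(s) has a pole at the origin (type 1), so the static position error constant is infinite and e_ss = 1/(1+∞) = 0.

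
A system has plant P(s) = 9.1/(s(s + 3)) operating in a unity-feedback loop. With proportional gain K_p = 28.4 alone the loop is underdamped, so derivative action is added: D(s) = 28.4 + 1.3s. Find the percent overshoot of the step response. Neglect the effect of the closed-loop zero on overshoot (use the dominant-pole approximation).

Forward path: (28.4 + 1.3s)·9.1/(s(s+3)). The closed-loop characteristic equation is s² + (3 + 9.1·1.3)s + 9.1·28.4 = 0.
That is s² + 14.83s + 258.4 = 0, so ω_n = 16.08 rad/s and ζ = 14.83/(2·16.08) = 0.4612.
%OS = 100·exp(−πζ/√(1−ζ²)) = 19.5%.

19.5%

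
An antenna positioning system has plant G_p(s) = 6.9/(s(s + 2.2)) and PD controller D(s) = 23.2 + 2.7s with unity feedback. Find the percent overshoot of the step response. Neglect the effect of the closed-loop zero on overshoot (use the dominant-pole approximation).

1.05%

Forward path: (23.2 + 2.7s)·6.9/(s(s+2.2)). The closed-loop characteristic equation is s² + (2.2 + 6.9·2.7)s + 6.9·23.2 = 0.
That is s² + 20.83s + 160.1 = 0, so ω_n = 12.65 rad/s and ζ = 20.83/(2·12.65) = 0.8232.
%OS = 100·exp(−πζ/√(1−ζ²)) = 1.05%.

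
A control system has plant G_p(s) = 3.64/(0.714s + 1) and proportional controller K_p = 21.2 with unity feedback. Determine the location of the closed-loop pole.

s = -109.5

Closed loop: T(s) = K_p·G_p/(1+K_p·G_p) = 77.17/(0.714s + 1 + 77.17), with pole at s = −(1 + 77.17)/0.714 = −109.5.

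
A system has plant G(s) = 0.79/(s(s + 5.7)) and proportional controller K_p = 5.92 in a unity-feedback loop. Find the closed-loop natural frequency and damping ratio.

1 + K_p·G(s) = 0 gives s² + 5.7s + 4.677 = 0.
So ω_n² = 4.677 ⇒ ω_n = 2.163 rad/s, and ζ = 5.7/(2ω_n) = 1.32.

ω_n = 2.16 rad/s, ζ = 1.32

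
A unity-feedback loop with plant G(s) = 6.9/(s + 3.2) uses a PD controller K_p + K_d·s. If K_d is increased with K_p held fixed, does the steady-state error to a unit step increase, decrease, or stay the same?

unchanged

K_d affects only the transient (the s-coefficient); the DC loop gain, and hence e_ss, depends only on K_p.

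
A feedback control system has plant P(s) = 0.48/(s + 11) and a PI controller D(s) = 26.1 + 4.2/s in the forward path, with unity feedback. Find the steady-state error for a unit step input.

0

The open loop D(s)P(s) has a pole at the origin (type 1), so the static position error constant is infinite and e_ss = 1/(1+∞) = 0.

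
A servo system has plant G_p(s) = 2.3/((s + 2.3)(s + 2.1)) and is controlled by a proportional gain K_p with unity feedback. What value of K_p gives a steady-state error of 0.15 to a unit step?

K_p = 11.9

For a type-0 loop with proportional control, e_ss = 1/(1 + K_p·G_p(0)).
G_p(0) = 0.4762. Require 1/(1 + K_p·0.4762) = 0.15, so 1 + 0.4762·K_p = 6.667.
K_p = (6.667 − 1)/0.4762 = 11.9.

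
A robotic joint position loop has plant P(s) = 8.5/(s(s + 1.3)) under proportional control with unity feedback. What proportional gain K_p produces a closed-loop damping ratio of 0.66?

Closed-loop characteristic equation: s² + 1.3s + K_p·8.5 = 0.
So ω_n = √(8.5K_p) and 2ζω_n = 1.3, giving ζ = 1.3/(2√(8.5K_p)).
Setting ζ = 0.66: √(8.5K_p) = 1.3/(2·0.66) = 0.9848, so K_p = 0.9699/8.5 = 0.114.

K_p = 0.114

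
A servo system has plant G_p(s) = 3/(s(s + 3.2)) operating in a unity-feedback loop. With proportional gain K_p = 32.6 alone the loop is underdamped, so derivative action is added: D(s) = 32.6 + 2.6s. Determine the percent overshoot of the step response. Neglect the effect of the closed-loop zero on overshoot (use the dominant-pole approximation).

Forward path: (32.6 + 2.6s)·3/(s(s+3.2)). The closed-loop characteristic equation is s² + (3.2 + 3·2.6)s + 3·32.6 = 0.
That is s² + 11s + 97.8 = 0, so ω_n = 9.889 rad/s and ζ = 11/(2·9.889) = 0.5562.
%OS = 100·exp(−πζ/√(1−ζ²)) = 12.2%.

12.2%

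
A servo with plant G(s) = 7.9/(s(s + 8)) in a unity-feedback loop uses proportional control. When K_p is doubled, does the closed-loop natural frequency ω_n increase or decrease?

ω_n = √(7.9·K_p), which grows with K_p.

increase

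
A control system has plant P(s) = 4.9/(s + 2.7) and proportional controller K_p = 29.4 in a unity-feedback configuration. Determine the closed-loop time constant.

Closed-loop transfer function: T(s) = K_p·P(s)/(1 + K_p·P(s)) = 144.1/(s + 2.7 + 144.1) = 144.1/(s + 146.8).
Time constant τ = 1/146.8 = 0.00681 s.

τ = 0.00681 s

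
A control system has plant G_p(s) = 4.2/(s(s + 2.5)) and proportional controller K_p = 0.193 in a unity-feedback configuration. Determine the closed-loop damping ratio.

With unity feedback the closed-loop characteristic equation is s² + 2.5s + 0.193·4.2 = s² + 2.5s + 0.8106 = 0.
Matching s² + 2ζω_n s + ω_n²: ω_n = √0.8106 = 0.9003 rad/s and 2ζω_n = 2.5, so ζ = 2.5/(2·0.9003) = 1.39.

ζ = 1.39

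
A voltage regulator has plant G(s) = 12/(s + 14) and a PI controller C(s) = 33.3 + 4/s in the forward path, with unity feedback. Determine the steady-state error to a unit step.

0

The open loop C(s)G(s) has a pole at the origin (type 1), so the static position error constant is infinite and e_ss = 1/(1+∞) = 0.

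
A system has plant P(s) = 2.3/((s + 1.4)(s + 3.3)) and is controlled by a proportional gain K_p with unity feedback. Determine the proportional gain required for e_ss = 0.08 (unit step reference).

Steady-state error for a unit step on this type-0 loop is 1/(1 + K_p·P(0)).
P(0) = 0.4978. Require 1/(1 + K_p·0.4978) = 0.08, so 1 + 0.4978·K_p = 12.5.
K_p = (12.5 − 1)/0.4978 = 23.1.

K_p = 23.1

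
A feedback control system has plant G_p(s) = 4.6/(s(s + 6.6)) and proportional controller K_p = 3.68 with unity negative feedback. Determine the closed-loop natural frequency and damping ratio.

ω_n = 4.11 rad/s, ζ = 0.802

The closed-loop denominator is s(s+6.6) + 3.68·4.6 = s² + 6.6s + 16.93.
Matching s² + 2ζω_n s + ω_n²: ω_n = √16.93 = 4.114 rad/s and 2ζω_n = 6.6, so ζ = 6.6/(2·4.114) = 0.802.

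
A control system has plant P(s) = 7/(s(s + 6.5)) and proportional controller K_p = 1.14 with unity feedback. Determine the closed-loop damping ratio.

ζ = 1.15

With unity feedback the closed-loop characteristic equation is s² + 6.5s + 1.14·7 = s² + 6.5s + 7.98 = 0.
Matching s² + 2ζω_n s + ω_n²: ω_n = √7.98 = 2.825 rad/s and 2ζω_n = 6.5, so ζ = 6.5/(2·2.825) = 1.15.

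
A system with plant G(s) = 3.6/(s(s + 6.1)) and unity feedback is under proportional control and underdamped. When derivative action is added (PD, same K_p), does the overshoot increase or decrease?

decrease

The derivative term adds K·K_d to the s-coefficient of the characteristic equation, raising 2ζω_n while ω_n is unchanged; ζ increases, so overshoot decreases.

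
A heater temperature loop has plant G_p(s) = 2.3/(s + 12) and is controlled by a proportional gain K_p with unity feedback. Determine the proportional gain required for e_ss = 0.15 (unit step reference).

For a type-0 loop with proportional control, e_ss = 1/(1 + K_p·G_p(0)).
G_p(0) = 0.1917. Require 1/(1 + K_p·0.1917) = 0.15, so 1 + 0.1917·K_p = 6.667.
K_p = (6.667 − 1)/0.1917 = 29.6.

K_p = 29.6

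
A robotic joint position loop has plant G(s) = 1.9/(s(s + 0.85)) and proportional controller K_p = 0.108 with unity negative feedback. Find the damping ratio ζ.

1 + K_p·G(s) = 0 gives s² + 0.85s + 0.2052 = 0.
Matching s² + 2ζω_n s + ω_n²: ω_n = √0.2052 = 0.453 rad/s and 2ζω_n = 0.85, so ζ = 0.85/(2·0.453) = 0.938.

ζ = 0.938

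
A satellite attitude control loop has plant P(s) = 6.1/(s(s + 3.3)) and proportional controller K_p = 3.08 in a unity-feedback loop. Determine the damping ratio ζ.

The closed-loop denominator is s(s+3.3) + 3.08·6.1 = s² + 3.3s + 18.79.
So ω_n² = 18.79 ⇒ ω_n = 4.335 rad/s, and ζ = 3.3/(2ω_n) = 0.381.

ζ = 0.381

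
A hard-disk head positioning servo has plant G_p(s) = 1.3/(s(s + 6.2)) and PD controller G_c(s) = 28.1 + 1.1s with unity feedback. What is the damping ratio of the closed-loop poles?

Forward path: (28.1 + 1.1s)·1.3/(s(s+6.2)). The closed-loop characteristic equation is s² + (6.2 + 1.3·1.1)s + 1.3·28.1 = 0.
That is s² + 7.63s + 36.53 = 0, so ω_n = 6.044 rad/s and ζ = 7.63/(2·6.044) = 0.6312.

ζ = 0.631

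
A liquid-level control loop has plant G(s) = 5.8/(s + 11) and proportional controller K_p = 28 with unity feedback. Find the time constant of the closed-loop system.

Closed-loop transfer function: T(s) = K_p·G(s)/(1 + K_p·G(s)) = 162.4/(s + 11 + 162.4) = 162.4/(s + 173.4).
Time constant τ = 1/173.4 = 0.00577 s.

τ = 0.00577 s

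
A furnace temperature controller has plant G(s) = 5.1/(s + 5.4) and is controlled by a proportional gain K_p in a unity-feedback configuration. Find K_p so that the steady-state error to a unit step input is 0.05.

The loop is type 0, so e_ss(step) = 1/(1 + K_pos) with K_pos = K_p·G(0).
G(0) = 0.9444. Require 1/(1 + K_p·0.9444) = 0.05, so 1 + 0.9444·K_p = 20.
K_p = (20 − 1)/0.9444 = 20.1.

K_p = 20.1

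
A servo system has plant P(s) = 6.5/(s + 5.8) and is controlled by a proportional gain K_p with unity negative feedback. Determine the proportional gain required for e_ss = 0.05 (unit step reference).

Steady-state error for a unit step on this type-0 loop is 1/(1 + K_p·P(0)).
P(0) = 1.121. Require 1/(1 + K_p·1.121) = 0.05, so 1 + 1.121·K_p = 20.
K_p = (20 − 1)/1.121 = 17.

K_p = 17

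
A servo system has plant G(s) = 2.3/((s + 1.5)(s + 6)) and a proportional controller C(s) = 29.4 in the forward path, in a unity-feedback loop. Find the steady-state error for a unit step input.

0.117

The loop is type 0. Static position error constant K_pos = C(0)·G(0) = 29.4·0.2556 = 7.513.
Steady-state error to a unit step: e_ss = 1/(1+K_pos) = 1/8.513 = 0.117.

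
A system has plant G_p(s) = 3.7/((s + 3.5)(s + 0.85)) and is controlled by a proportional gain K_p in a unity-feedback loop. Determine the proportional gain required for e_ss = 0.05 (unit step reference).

K_p = 15.3

The loop is type 0, so e_ss(step) = 1/(1 + K_pos) with K_pos = K_p·G_p(0).
G_p(0) = 1.244. Require 1/(1 + K_p·1.244) = 0.05, so 1 + 1.244·K_p = 20.
K_p = (20 − 1)/1.244 = 15.3.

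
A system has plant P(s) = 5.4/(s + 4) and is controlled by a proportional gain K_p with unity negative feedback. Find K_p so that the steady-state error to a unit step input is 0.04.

K_p = 17.8

Steady-state error for a unit step on this type-0 loop is 1/(1 + K_p·P(0)).
P(0) = 1.35. Require 1/(1 + K_p·1.35) = 0.04, so 1 + 1.35·K_p = 25.
K_p = (25 − 1)/1.35 = 17.8.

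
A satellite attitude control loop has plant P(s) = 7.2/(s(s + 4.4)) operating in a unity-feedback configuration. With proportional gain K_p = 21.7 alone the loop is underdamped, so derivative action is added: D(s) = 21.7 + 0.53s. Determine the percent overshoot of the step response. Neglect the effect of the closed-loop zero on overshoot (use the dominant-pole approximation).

33.5%

Forward path: (21.7 + 0.53s)·7.2/(s(s+4.4)). The closed-loop characteristic equation is s² + (4.4 + 7.2·0.53)s + 7.2·21.7 = 0.
That is s² + 8.216s + 156.2 = 0, so ω_n = 12.5 rad/s and ζ = 8.216/(2·12.5) = 0.3287.
%OS = 100·exp(−πζ/√(1−ζ²)) = 33.5%.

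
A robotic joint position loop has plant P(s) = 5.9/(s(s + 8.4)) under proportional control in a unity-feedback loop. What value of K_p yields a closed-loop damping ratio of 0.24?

K_p = 51.9

Closed-loop characteristic equation: s² + 8.4s + K_p·5.9 = 0.
So ω_n = √(5.9K_p) and 2ζω_n = 8.4, giving ζ = 8.4/(2√(5.9K_p)).
Setting ζ = 0.24: √(5.9K_p) = 8.4/(2·0.24) = 17.5, so K_p = 306.2/5.9 = 51.9.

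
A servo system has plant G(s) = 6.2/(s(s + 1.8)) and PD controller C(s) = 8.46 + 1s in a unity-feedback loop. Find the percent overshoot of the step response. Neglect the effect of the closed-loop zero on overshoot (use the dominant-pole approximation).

Forward path: (8.46 + 1s)·6.2/(s(s+1.8)). The closed-loop characteristic equation is s² + (1.8 + 6.2·1)s + 6.2·8.46 = 0.
That is s² + 8s + 52.45 = 0, so ω_n = 7.242 rad/s and ζ = 8/(2·7.242) = 0.5523.
%OS = 100·exp(−πζ/√(1−ζ²)) = 12.5%.

12.5%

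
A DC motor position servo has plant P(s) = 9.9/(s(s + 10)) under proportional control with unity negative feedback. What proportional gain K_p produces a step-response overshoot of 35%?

From %OS = 100·exp(−πζ/√(1−ζ²)) = 35%, ζ = −ln(0.35)/√(π²+ln²(0.35)) = 0.3169.
Characteristic equation s² + 10s + 9.9K_p = 0 gives ζ = 10/(2√(9.9K_p)).
Setting ζ = 0.3169: √(9.9K_p) = 10/(2·0.3169) = 15.78, so K_p = 248.9/9.9 = 25.1.

K_p = 25.1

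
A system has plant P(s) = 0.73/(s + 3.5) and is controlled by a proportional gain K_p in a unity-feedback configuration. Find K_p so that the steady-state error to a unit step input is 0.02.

For a type-0 loop with proportional control, e_ss = 1/(1 + K_p·P(0)).
P(0) = 0.2086. Require 1/(1 + K_p·0.2086) = 0.02, so 1 + 0.2086·K_p = 50.
K_p = (50 − 1)/0.2086 = 235.

K_p = 235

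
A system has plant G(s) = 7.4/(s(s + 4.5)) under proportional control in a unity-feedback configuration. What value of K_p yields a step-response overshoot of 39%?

From %OS = 100·exp(−πζ/√(1−ζ²)) = 39%, ζ = −ln(0.39)/√(π²+ln²(0.39)) = 0.2871.
Characteristic equation s² + 4.5s + 7.4K_p = 0 gives ζ = 4.5/(2√(7.4K_p)).
Setting ζ = 0.2871: √(7.4K_p) = 4.5/(2·0.2871) = 7.837, so K_p = 61.42/7.4 = 8.3.

K_p = 8.3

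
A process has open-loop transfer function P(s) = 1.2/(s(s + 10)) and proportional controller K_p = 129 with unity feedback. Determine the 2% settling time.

The closed-loop denominator s² + 10s + 154.8 gives ω_n = √154.8 = 12.44 and ζ = 10/(2ω_n) = 0.4019.
2% settling time T_s ≈ 4/(ζω_n) = 4/5 = 0.8 s.

T_s ≈ 0.8 s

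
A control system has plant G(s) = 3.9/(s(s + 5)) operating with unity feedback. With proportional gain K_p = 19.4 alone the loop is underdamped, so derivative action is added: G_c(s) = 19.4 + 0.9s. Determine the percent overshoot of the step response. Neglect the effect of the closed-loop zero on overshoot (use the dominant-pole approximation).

17.2%

Forward path: (19.4 + 0.9s)·3.9/(s(s+5)). The closed-loop characteristic equation is s² + (5 + 3.9·0.9)s + 3.9·19.4 = 0.
That is s² + 8.51s + 75.66 = 0, so ω_n = 8.698 rad/s and ζ = 8.51/(2·8.698) = 0.4892.
%OS = 100·exp(−πζ/√(1−ζ²)) = 17.2%.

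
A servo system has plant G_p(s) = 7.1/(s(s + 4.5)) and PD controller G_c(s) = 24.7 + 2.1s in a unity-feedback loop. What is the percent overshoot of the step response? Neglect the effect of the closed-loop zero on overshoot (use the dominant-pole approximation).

Forward path: (24.7 + 2.1s)·7.1/(s(s+4.5)). The closed-loop characteristic equation is s² + (4.5 + 7.1·2.1)s + 7.1·24.7 = 0.
That is s² + 19.41s + 175.4 = 0, so ω_n = 13.24 rad/s and ζ = 19.41/(2·13.24) = 0.7329.
%OS = 100·exp(−πζ/√(1−ζ²)) = 3.39%.

3.39%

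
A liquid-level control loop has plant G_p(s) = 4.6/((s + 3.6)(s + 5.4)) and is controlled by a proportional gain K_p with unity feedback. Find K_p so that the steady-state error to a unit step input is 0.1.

K_p = 38

Steady-state error for a unit step on this type-0 loop is 1/(1 + K_p·G_p(0)).
G_p(0) = 0.2366. Require 1/(1 + K_p·0.2366) = 0.1, so 1 + 0.2366·K_p = 10.
K_p = (10 − 1)/0.2366 = 38.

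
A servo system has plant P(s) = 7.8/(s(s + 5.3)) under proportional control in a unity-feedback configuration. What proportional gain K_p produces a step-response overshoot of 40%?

From %OS = 100·exp(−πζ/√(1−ζ²)) = 40%, ζ = −ln(0.4)/√(π²+ln²(0.4)) = 0.28.
Characteristic equation s² + 5.3s + 7.8K_p = 0 gives ζ = 5.3/(2√(7.8K_p)).
Setting ζ = 0.28: √(7.8K_p) = 5.3/(2·0.28) = 9.464, so K_p = 89.57/7.8 = 11.5.

K_p = 11.5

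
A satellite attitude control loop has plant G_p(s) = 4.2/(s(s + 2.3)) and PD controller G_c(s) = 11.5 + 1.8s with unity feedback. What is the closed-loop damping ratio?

ζ = 0.709

Forward path: (11.5 + 1.8s)·4.2/(s(s+2.3)). The closed-loop characteristic equation is s² + (2.3 + 4.2·1.8)s + 4.2·11.5 = 0.
That is s² + 9.86s + 48.3 = 0, so ω_n = 6.95 rad/s and ζ = 9.86/(2·6.95) = 0.7094.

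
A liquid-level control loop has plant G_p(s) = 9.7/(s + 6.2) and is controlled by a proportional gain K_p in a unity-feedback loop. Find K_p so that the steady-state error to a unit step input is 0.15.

The loop is type 0, so e_ss(step) = 1/(1 + K_pos) with K_pos = K_p·G_p(0).
G_p(0) = 1.565. Require 1/(1 + K_p·1.565) = 0.15, so 1 + 1.565·K_p = 6.667.
K_p = (6.667 − 1)/1.565 = 3.62.

K_p = 3.62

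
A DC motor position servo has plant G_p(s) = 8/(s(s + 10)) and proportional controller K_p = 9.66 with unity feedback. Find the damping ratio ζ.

1 + K_p·G_p(s) = 0 gives s² + 10s + 77.28 = 0.
So ω_n² = 77.28 ⇒ ω_n = 8.791 rad/s, and ζ = 10/(2ω_n) = 0.569.

ζ = 0.569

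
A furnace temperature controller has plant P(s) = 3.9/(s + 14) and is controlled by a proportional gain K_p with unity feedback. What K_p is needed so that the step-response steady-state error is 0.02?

K_p = 176

The loop is type 0, so e_ss(step) = 1/(1 + K_pos) with K_pos = K_p·P(0).
P(0) = 0.2786. Require 1/(1 + K_p·0.2786) = 0.02, so 1 + 0.2786·K_p = 50.
K_p = (50 − 1)/0.2786 = 176.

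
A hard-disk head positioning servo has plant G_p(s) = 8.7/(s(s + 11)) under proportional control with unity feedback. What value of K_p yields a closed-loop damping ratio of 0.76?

Closed-loop characteristic equation: s² + 11s + K_p·8.7 = 0.
So ω_n = √(8.7K_p) and 2ζω_n = 11, giving ζ = 11/(2√(8.7K_p)).
Setting ζ = 0.76: √(8.7K_p) = 11/(2·0.76) = 7.237, so K_p = 52.37/8.7 = 6.02.

K_p = 6.02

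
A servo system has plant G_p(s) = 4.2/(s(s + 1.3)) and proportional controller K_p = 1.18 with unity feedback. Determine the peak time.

T_p = 1.48 s

Closed-loop characteristic equation: s² + 1.3s + 4.956 = 0, so ω_n = 2.226 rad/s and ζ = 1.3/(2·2.226) = 0.292.
Damped frequency ω_d = ω_n√(1−ζ²) = 2.129 rad/s, so peak time T_p = π/ω_d = 1.48 s.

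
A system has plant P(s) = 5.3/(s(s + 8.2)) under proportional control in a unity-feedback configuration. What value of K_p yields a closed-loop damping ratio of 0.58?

K_p = 9.43

Closed-loop characteristic equation: s² + 8.2s + K_p·5.3 = 0.
So ω_n = √(5.3K_p) and 2ζω_n = 8.2, giving ζ = 8.2/(2√(5.3K_p)).
Setting ζ = 0.58: √(5.3K_p) = 8.2/(2·0.58) = 7.069, so K_p = 49.97/5.3 = 9.43.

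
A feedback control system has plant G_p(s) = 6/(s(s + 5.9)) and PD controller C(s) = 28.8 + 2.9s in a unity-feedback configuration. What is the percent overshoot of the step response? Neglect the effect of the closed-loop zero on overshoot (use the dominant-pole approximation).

Forward path: (28.8 + 2.9s)·6/(s(s+5.9)). The closed-loop characteristic equation is s² + (5.9 + 6·2.9)s + 6·28.8 = 0.
That is s² + 23.3s + 172.8 = 0, so ω_n = 13.15 rad/s and ζ = 23.3/(2·13.15) = 0.8862.
%OS = 100·exp(−πζ/√(1−ζ²)) = 0.245%.

0.245%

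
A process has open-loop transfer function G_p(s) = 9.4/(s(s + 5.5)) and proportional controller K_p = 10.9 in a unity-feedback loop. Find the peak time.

Closed-loop characteristic equation: s² + 5.5s + 102.5 = 0, so ω_n = 10.12 rad/s and ζ = 5.5/(2·10.12) = 0.2717.
Damped frequency ω_d = ω_n√(1−ζ²) = 9.742 rad/s, so peak time T_p = π/ω_d = 0.322 s.

T_p = 0.322 s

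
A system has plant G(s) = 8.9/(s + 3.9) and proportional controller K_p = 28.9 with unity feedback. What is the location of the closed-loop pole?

s = -261.1

Closed-loop transfer function: T(s) = K_p·G(s)/(1 + K_p·G(s)) = 257.2/(s + 3.9 + 257.2) = 257.2/(s + 261.1).
The closed-loop pole is at s = −261.1.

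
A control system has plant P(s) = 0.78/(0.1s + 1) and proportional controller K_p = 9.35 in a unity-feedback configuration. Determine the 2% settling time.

T_s ≈ 0.0482 s

Closed loop: T(s) = K_p·P/(1+K_p·P) = 7.293/(0.1s + 1 + 7.293), with pole at s = −(1 + 7.293)/0.1 = −82.93.
τ = 1/82.93 = 0.01206 s, so 2% settling time ≈ 4τ = 0.0482 s.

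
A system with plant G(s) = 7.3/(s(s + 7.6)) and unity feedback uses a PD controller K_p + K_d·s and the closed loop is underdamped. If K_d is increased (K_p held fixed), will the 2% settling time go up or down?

decrease

Characteristic equation s² + (7.6 + 7.3K_d)s + 7.3K_p = 0: raising K_d increases ζω_n = (7.6+7.3K_d)/2 while the loop stays underdamped, so T_s ≈ 4/(ζω_n) decreases.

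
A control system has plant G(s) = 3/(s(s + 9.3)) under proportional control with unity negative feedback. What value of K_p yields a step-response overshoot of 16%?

From %OS = 100·exp(−πζ/√(1−ζ²)) = 16%, ζ = −ln(0.16)/√(π²+ln²(0.16)) = 0.5039.
Characteristic equation s² + 9.3s + 3K_p = 0 gives ζ = 9.3/(2√(3K_p)).
Setting ζ = 0.5039: √(3K_p) = 9.3/(2·0.5039) = 9.229, so K_p = 85.17/3 = 28.4.

K_p = 28.4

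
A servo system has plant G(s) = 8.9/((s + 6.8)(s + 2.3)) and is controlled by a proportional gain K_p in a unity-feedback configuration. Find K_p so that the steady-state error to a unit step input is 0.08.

K_p = 20.2

For a type-0 loop with proportional control, e_ss = 1/(1 + K_p·G(0)).
G(0) = 0.5691. Require 1/(1 + K_p·0.5691) = 0.08, so 1 + 0.5691·K_p = 12.5.
K_p = (12.5 − 1)/0.5691 = 20.2.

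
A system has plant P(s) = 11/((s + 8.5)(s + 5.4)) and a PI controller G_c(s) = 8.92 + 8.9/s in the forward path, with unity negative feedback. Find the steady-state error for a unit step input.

0

The open loop G_c(s)P(s) has a pole at the origin (type 1), so the static position error constant is infinite and e_ss = 1/(1+∞) = 0.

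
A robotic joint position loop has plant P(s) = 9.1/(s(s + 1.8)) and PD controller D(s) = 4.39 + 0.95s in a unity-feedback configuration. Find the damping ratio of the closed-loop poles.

Forward path: (4.39 + 0.95s)·9.1/(s(s+1.8)). The closed-loop characteristic equation is s² + (1.8 + 9.1·0.95)s + 9.1·4.39 = 0.
That is s² + 10.45s + 39.95 = 0, so ω_n = 6.321 rad/s and ζ = 10.45/(2·6.321) = 0.8263.

ζ = 0.826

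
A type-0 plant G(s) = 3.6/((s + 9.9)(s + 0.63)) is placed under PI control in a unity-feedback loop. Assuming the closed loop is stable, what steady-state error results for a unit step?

0

The PI controller's integrator makes the forward path type 1, so e_ss to a step is zero.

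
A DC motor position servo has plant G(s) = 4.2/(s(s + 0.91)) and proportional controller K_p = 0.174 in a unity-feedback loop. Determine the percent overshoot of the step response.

13.9%

From 1 + K_pG(s) = 0: s² + 0.91s + 0.7308 = 0 ⇒ ω_n = 0.8549, ζ = 0.5322.
%OS = 100·exp(−πζ/√(1−ζ²)) = 100·exp(−π·0.5322/√0.7167) = 13.9%.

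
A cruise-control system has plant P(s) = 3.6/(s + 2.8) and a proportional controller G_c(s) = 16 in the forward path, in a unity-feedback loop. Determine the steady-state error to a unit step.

The loop is type 0. Static position error constant K_pos = G_c(0)·P(0) = 16·1.286 = 20.57.
Steady-state error to a unit step: e_ss = 1/(1+K_pos) = 1/21.57 = 0.0464.

0.0464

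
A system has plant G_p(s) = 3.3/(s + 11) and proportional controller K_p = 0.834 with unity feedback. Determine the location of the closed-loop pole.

Closed-loop transfer function: T(s) = K_p·G_p(s)/(1 + K_p·G_p(s)) = 2.752/(s + 11 + 2.752) = 2.752/(s + 13.75).
The closed-loop pole is at s = −13.75.

s = -13.75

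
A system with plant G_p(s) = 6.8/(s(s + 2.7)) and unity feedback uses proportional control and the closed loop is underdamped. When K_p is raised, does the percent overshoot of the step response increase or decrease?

increase

ζ = 2.7/(2√(6.8K_p)) decreases as K_p grows; lower damping means more overshoot.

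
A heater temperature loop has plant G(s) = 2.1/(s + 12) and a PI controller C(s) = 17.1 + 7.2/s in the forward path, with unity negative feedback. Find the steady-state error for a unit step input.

0

The open loop C(s)G(s) has a pole at the origin (type 1), so the static position error constant is infinite and e_ss = 1/(1+∞) = 0.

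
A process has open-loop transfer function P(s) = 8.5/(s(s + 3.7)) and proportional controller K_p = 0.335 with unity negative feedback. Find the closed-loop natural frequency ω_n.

1 + K_p·P(s) = 0 gives s² + 3.7s + 2.848 = 0.
Matching s² + 2ζω_n s + ω_n²: ω_n = √2.848 = 1.687 rad/s and 2ζω_n = 3.7, so ζ = 3.7/(2·1.687) = 1.1.

ω_n = 1.69 rad/s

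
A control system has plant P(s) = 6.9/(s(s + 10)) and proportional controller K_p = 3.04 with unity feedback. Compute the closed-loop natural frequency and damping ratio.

With unity feedback the closed-loop characteristic equation is s² + 10s + 3.04·6.9 = s² + 10s + 20.98 = 0.
Matching s² + 2ζω_n s + ω_n²: ω_n = √20.98 = 4.58 rad/s and 2ζω_n = 10, so ζ = 10/(2·4.58) = 1.09.

ω_n = 4.58 rad/s, ζ = 1.09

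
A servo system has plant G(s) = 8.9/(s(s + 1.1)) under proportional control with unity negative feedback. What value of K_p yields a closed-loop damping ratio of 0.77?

Closed-loop characteristic equation: s² + 1.1s + K_p·8.9 = 0.
So ω_n = √(8.9K_p) and 2ζω_n = 1.1, giving ζ = 1.1/(2√(8.9K_p)).
Setting ζ = 0.77: √(8.9K_p) = 1.1/(2·0.77) = 0.7143, so K_p = 0.5102/8.9 = 0.0573.

K_p = 0.0573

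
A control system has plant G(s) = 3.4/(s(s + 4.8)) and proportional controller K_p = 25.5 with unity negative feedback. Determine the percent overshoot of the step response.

43.3%

From 1 + K_pG(s) = 0: s² + 4.8s + 86.7 = 0 ⇒ ω_n = 9.311, ζ = 0.2578.
%OS = 100·exp(−πζ/√(1−ζ²)) = 100·exp(−π·0.2578/√0.9336) = 43.3%.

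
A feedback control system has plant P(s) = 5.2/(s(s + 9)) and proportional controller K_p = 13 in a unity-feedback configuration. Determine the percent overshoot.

12.8%

From 1 + K_pP(s) = 0: s² + 9s + 67.6 = 0 ⇒ ω_n = 8.222, ζ = 0.5473.
%OS = 100·exp(−πζ/√(1−ζ²)) = 100·exp(−π·0.5473/√0.7004) = 12.8%.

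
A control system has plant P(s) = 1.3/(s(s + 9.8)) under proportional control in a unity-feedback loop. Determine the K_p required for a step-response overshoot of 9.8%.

K_p = 52.3

From %OS = 100·exp(−πζ/√(1−ζ²)) = 9.8%, ζ = −ln(0.098)/√(π²+ln²(0.098)) = 0.5945.
Characteristic equation s² + 9.8s + 1.3K_p = 0 gives ζ = 9.8/(2√(1.3K_p)).
Setting ζ = 0.5945: √(1.3K_p) = 9.8/(2·0.5945) = 8.242, so K_p = 67.93/1.3 = 52.3.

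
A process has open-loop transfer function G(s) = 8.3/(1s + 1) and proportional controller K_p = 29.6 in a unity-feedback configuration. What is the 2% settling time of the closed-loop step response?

T_s ≈ 0.0162 s

Closed loop: T(s) = K_p·G/(1+K_p·G) = 245.7/(1s + 1 + 245.7), with pole at s = −(1 + 245.7)/1 = −246.7.
τ = 1/246.7 = 0.004054 s, so 2% settling time ≈ 4τ = 0.0162 s.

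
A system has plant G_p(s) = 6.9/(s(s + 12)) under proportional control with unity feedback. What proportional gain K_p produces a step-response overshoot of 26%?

K_p = 33.6

From %OS = 100·exp(−πζ/√(1−ζ²)) = 26%, ζ = −ln(0.26)/√(π²+ln²(0.26)) = 0.3941.
Characteristic equation s² + 12s + 6.9K_p = 0 gives ζ = 12/(2√(6.9K_p)).
Setting ζ = 0.3941: √(6.9K_p) = 12/(2·0.3941) = 15.23, so K_p = 231.8/6.9 = 33.6.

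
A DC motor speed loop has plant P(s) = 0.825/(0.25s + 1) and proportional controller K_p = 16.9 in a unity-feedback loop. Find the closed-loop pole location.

s = -59.77

Closed loop: T(s) = K_p·P/(1+K_p·P) = 13.94/(0.25s + 1 + 13.94), with pole at s = −(1 + 13.94)/0.25 = −59.77.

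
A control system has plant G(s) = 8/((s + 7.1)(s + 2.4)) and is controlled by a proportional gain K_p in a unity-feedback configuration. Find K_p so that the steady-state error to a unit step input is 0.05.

K_p = 40.5

The loop is type 0, so e_ss(step) = 1/(1 + K_pos) with K_pos = K_p·G(0).
G(0) = 0.4695. Require 1/(1 + K_p·0.4695) = 0.05, so 1 + 0.4695·K_p = 20.
K_p = (20 − 1)/0.4695 = 40.5.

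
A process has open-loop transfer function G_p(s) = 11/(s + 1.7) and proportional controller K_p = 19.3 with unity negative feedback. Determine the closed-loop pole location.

s = -214

Closed-loop transfer function: T(s) = K_p·G_p(s)/(1 + K_p·G_p(s)) = 212.3/(s + 1.7 + 212.3) = 212.3/(s + 214).
The closed-loop pole is at s = −214.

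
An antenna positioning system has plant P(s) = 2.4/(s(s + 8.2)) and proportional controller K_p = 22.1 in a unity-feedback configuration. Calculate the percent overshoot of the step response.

The closed-loop denominator s² + 8.2s + 53.04 gives ω_n = √53.04 = 7.283 and ζ = 8.2/(2ω_n) = 0.563.
%OS = 100·exp(−πζ/√(1−ζ²)) = 100·exp(−π·0.563/√0.6831) = 11.8%.

11.8%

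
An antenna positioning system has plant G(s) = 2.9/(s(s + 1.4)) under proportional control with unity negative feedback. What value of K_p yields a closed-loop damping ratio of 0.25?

Closed-loop characteristic equation: s² + 1.4s + K_p·2.9 = 0.
So ω_n = √(2.9K_p) and 2ζω_n = 1.4, giving ζ = 1.4/(2√(2.9K_p)).
Setting ζ = 0.25: √(2.9K_p) = 1.4/(2·0.25) = 2.8, so K_p = 7.84/2.9 = 2.7.

K_p = 2.7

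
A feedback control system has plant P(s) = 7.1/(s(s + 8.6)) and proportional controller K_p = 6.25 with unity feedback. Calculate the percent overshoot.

From 1 + K_pP(s) = 0: s² + 8.6s + 44.38 = 0 ⇒ ω_n = 6.661, ζ = 0.6455.
%OS = 100·exp(−πζ/√(1−ζ²)) = 100·exp(−π·0.6455/√0.5833) = 7.03%.

7.03%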